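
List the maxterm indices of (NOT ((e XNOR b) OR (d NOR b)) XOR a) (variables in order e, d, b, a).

ΠM(0, 3, 4, 7, 8, 10, 13, 14) = (e OR d OR b OR a) AND (e OR d OR NOT b OR NOT a) AND (e OR NOT d OR b OR a) AND (e OR NOT d OR NOT b OR NOT a) AND (NOT e OR d OR b OR a) AND (NOT e OR d OR NOT b OR a) AND (NOT e OR NOT d OR b OR NOT a) AND (NOT e OR NOT d OR NOT b OR a)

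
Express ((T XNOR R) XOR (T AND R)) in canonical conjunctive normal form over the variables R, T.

(R OR NOT T) AND (NOT R OR T) AND (NOT R OR NOT T)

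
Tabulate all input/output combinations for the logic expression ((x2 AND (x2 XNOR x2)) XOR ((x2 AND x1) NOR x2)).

x2 | x1 | Output
----------------
0 | 0 | 1
0 | 1 | 1
1 | 0 | 1
1 | 1 | 1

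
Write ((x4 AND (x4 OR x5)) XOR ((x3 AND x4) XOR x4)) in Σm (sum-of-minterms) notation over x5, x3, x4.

Σm(3, 7) = (NOT x5 AND x3 AND x4) OR (x5 AND x3 AND x4)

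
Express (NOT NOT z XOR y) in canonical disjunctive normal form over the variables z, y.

(NOT z AND y) OR (z AND NOT y)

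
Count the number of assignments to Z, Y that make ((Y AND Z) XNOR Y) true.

Satisfying assignments: (0,0), (1,0), (1,1)
Count: 3 out of 4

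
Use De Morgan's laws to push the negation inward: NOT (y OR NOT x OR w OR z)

NOT y AND x AND NOT w AND NOT z
De Morgan's: NOT(OR of terms) = AND of negations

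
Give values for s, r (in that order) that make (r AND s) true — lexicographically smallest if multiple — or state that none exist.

s=1, r=1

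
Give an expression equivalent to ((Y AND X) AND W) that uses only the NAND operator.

((((Y NAND X) NAND (Y NAND X)) NAND W) NAND (((Y NAND X) NAND (Y NAND X)) NAND W))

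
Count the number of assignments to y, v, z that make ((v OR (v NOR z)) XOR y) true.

Satisfying assignments: (0,0,0), (0,1,0), (0,1,1), (1,0,1)
Count: 4 out of 8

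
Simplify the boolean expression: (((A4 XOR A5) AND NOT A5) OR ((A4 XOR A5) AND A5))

By distribution ((E AND v) OR (E AND NOT v) = E):
= (A4 XOR A5)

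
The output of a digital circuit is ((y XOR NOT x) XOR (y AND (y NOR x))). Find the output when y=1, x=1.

Substituting: ((1 XOR NOT 1) XOR (1 AND (1 NOR 1)))
= 1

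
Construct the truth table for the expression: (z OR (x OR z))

x | z | Output
--------------
0 | 0 | 0
0 | 1 | 1
1 | 0 | 1
1 | 1 | 1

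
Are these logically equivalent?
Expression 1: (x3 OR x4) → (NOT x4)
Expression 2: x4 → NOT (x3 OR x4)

Yes, Contrapositive is always equivalent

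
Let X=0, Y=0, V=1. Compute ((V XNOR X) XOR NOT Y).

Substituting: ((1 XNOR 0) XOR NOT 0)
= 1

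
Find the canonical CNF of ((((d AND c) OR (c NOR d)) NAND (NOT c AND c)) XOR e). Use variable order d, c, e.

(d OR c OR NOT e) AND (d OR NOT c OR NOT e) AND (NOT d OR c OR NOT e) AND (NOT d OR NOT c OR NOT e)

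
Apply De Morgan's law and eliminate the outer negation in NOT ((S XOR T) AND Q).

NOT (S XOR T) OR NOT Q
De Morgan's: NOT(AND of terms) = OR of negations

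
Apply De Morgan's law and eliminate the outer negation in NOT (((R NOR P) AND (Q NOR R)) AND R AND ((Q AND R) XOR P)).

NOT ((R NOR P) AND (Q NOR R)) OR NOT R OR NOT ((Q AND R) XOR P)
De Morgan's: NOT(AND of terms) = OR of negations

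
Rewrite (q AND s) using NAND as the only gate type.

((q NAND s) NAND (q NAND s))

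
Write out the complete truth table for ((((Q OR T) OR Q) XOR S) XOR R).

S | T | Q | R | Output
----------------------
0 | 0 | 0 | 0 | 0
0 | 0 | 0 | 1 | 1
0 | 0 | 1 | 0 | 1
0 | 0 | 1 | 1 | 0
0 | 1 | 0 | 0 | 1
0 | 1 | 0 | 1 | 0
0 | 1 | 1 | 0 | 1
0 | 1 | 1 | 1 | 0
1 | 0 | 0 | 0 | 1
1 | 0 | 0 | 1 | 0
1 | 0 | 1 | 0 | 0
1 | 0 | 1 | 1 | 1
1 | 1 | 0 | 0 | 0
1 | 1 | 0 | 1 | 1
1 | 1 | 1 | 0 | 0
1 | 1 | 1 | 1 | 1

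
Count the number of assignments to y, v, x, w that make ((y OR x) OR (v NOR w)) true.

Satisfying assignments: (0,0,0,0), (0,0,1,0), (0,0,1,1), (0,1,1,0), (0,1,1,1), (1,0,0,0), (1,0,0,1), (1,0,1,0), (1,0,1,1), (1,1,0,0), (1,1,0,1), (1,1,1,0), (1,1,1,1)
Count: 13 out of 16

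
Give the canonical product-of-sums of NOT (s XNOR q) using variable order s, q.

ΠM(0, 3) = (s OR q) AND (NOT s OR NOT q)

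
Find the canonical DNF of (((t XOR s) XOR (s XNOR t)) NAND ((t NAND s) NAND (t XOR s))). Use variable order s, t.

(NOT s AND t) OR (s AND NOT t)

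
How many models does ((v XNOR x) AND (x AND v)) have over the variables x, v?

Satisfying assignments: (1,1)
Count: 1 out of 4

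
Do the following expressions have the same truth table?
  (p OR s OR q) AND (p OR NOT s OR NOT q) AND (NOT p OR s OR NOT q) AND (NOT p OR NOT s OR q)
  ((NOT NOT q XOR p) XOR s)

Yes, they are equivalent — the two output columns agree on all 8 assignments:
p | s | q | Expression 1 | Expression 2
---------------------------------------
0 | 0 | 0 | 0 | 0
0 | 0 | 1 | 1 | 1
0 | 1 | 0 | 1 | 1
0 | 1 | 1 | 0 | 0
1 | 0 | 0 | 1 | 1
1 | 0 | 1 | 0 | 0
1 | 1 | 0 | 0 | 0
1 | 1 | 1 | 1 | 1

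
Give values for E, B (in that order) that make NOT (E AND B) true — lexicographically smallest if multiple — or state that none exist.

E=0, B=0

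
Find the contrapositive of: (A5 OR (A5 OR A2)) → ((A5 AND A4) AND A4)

Contrapositive: NOT ((A5 AND A4) AND A4) → NOT (A5 OR (A5 OR A2))
Note: A statement and its contrapositive are logically equivalent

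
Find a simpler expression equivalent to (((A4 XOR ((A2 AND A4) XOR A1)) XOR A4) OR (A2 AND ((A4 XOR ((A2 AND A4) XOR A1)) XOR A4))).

By absorption (E OR (E AND v) = E) then XOR self-cancellation ((E XOR v) XOR v = E):
= ((A2 AND A4) XOR A1)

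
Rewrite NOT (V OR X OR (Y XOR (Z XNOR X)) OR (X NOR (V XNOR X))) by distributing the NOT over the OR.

NOT V AND NOT X AND NOT (Y XOR (Z XNOR X)) AND NOT (X NOR (V XNOR X))
De Morgan's: NOT(OR of terms) = AND of negations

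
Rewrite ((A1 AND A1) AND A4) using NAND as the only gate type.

((((A1 NAND A1) NAND (A1 NAND A1)) NAND A4) NAND (((A1 NAND A1) NAND (A1 NAND A1)) NAND A4))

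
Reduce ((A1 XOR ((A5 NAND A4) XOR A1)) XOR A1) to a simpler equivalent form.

By XOR self-cancellation ((E XOR v) XOR v = E):
= ((A5 NAND A4) XOR A1)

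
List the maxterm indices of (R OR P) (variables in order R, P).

ΠM(0) = (R OR P)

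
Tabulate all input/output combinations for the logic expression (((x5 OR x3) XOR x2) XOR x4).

x2 | x4 | x5 | x3 | Output
--------------------------
0 | 0 | 0 | 0 | 0
0 | 0 | 0 | 1 | 1
0 | 0 | 1 | 0 | 1
0 | 0 | 1 | 1 | 1
0 | 1 | 0 | 0 | 1
0 | 1 | 0 | 1 | 0
0 | 1 | 1 | 0 | 0
0 | 1 | 1 | 1 | 0
1 | 0 | 0 | 0 | 1
1 | 0 | 0 | 1 | 0
1 | 0 | 1 | 0 | 0
1 | 0 | 1 | 1 | 0
1 | 1 | 0 | 0 | 0
1 | 1 | 0 | 1 | 1
1 | 1 | 1 | 0 | 1
1 | 1 | 1 | 1 | 1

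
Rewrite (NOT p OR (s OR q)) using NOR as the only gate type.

(((p NOR p) NOR ((s NOR q) NOR (s NOR q))) NOR ((p NOR p) NOR ((s NOR q) NOR (s NOR q))))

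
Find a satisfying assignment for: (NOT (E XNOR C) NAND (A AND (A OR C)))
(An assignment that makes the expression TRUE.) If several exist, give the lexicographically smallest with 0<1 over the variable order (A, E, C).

A=0, E=0, C=0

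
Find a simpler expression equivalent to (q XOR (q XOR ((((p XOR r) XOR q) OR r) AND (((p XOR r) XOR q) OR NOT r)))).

By XOR self-cancellation ((E XOR v) XOR v = E) then distribution ((E OR v) AND (E OR NOT v) = E):
= ((p XOR r) XOR q)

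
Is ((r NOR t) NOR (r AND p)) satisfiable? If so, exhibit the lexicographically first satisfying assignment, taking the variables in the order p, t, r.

p=0, t=0, r=1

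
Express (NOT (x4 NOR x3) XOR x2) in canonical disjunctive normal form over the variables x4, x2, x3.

(NOT x4 AND NOT x2 AND x3) OR (NOT x4 AND x2 AND NOT x3) OR (x4 AND NOT x2 AND NOT x3) OR (x4 AND NOT x2 AND x3)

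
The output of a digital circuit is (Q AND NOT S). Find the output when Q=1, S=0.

Substituting: (1 AND NOT 0)
= 1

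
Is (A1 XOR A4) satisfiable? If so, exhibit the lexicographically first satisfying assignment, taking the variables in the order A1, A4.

A1=0, A4=1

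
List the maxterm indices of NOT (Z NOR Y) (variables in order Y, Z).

ΠM(0) = (Y OR Z)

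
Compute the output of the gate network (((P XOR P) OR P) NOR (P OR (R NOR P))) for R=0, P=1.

Substituting: (((1 XOR 1) OR 1) NOR (1 OR (0 NOR 1)))
= 0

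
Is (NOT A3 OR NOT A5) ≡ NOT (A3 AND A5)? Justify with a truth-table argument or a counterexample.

Yes, they are equivalent — the two output columns agree on all 4 assignments:
A3 | A5 | Expression 1 | Expression 2
-------------------------------------
0 | 0 | 1 | 1
0 | 1 | 1 | 1
1 | 0 | 1 | 1
1 | 1 | 0 | 0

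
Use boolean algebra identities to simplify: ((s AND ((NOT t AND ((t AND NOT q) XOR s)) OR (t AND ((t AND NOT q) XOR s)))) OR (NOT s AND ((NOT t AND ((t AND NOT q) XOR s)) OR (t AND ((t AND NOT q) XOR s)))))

By distribution ((E AND v) OR (E AND NOT v) = E) then distribution ((E AND v) OR (E AND NOT v) = E):
= ((t AND NOT q) XOR s)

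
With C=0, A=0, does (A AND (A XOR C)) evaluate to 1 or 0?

Substituting: (0 AND (0 XOR 0))
= 0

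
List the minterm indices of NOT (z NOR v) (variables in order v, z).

Σm(1, 2, 3) = (NOT v AND z) OR (v AND NOT z) OR (v AND z)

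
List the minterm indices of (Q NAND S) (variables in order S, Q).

Σm(0, 1, 2) = (NOT S AND NOT Q) OR (NOT S AND Q) OR (S AND NOT Q)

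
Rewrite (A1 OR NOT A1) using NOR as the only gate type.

((A1 NOR (A1 NOR A1)) NOR (A1 NOR (A1 NOR A1)))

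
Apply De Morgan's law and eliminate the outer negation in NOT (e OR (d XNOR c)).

NOT e AND NOT (d XNOR c)
De Morgan's: NOT(OR of terms) = AND of negations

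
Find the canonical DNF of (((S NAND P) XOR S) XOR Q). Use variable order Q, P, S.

(NOT Q AND NOT P AND NOT S) OR (NOT Q AND P AND NOT S) OR (NOT Q AND P AND S) OR (Q AND NOT P AND S)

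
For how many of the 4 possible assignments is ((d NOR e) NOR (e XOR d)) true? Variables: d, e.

Satisfying assignments: (1,1)
Count: 1 out of 4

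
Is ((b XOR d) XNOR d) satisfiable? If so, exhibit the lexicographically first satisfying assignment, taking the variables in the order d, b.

d=0, b=0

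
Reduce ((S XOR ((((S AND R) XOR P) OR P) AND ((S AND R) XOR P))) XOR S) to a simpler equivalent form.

By XOR self-cancellation ((E XOR v) XOR v = E) then absorption (E AND (E OR v) = E):
= ((S AND R) XOR P)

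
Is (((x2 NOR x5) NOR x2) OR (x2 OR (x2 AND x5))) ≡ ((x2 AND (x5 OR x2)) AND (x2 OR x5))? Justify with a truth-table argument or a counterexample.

No. Counterexample: with x5=1, x2=0, Expression 1 = 1 but Expression 2 = 0.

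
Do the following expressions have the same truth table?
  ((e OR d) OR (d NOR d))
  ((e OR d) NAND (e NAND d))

No. Counterexample: with e=0, d=1, Expression 1 = 1 but Expression 2 = 0.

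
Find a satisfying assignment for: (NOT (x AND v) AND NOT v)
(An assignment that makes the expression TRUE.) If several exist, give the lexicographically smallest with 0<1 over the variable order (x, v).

x=0, v=0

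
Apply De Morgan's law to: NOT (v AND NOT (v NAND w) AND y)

NOT v OR (v NAND w) OR NOT y
De Morgan's: NOT(AND of terms) = OR of negations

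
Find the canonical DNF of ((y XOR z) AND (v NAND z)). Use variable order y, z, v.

(NOT y AND z AND NOT v) OR (y AND NOT z AND NOT v) OR (y AND NOT z AND v)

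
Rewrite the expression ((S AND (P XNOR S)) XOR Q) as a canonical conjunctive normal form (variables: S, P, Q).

(S OR P OR Q) AND (S OR NOT P OR Q) AND (NOT S OR P OR Q) AND (NOT S OR NOT P OR NOT Q)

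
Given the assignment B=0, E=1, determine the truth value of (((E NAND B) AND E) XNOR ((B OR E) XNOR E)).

Substituting: (((1 NAND 0) AND 1) XNOR ((0 OR 1) XNOR 1))
= 1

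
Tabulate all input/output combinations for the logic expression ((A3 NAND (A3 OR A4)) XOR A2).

A4 | A3 | A2 | Output
---------------------
0 | 0 | 0 | 1
0 | 0 | 1 | 0
0 | 1 | 0 | 0
0 | 1 | 1 | 1
1 | 0 | 0 | 1
1 | 0 | 1 | 0
1 | 1 | 0 | 0
1 | 1 | 1 | 1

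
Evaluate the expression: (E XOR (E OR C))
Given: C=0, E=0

Substituting: (0 XOR (0 OR 0))
= 0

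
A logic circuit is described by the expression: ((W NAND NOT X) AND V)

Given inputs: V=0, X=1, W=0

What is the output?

Substituting: ((0 NAND NOT 1) AND 0)
= 0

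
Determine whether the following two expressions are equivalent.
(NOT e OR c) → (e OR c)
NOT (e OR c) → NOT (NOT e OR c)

Yes, Contrapositive is always equivalent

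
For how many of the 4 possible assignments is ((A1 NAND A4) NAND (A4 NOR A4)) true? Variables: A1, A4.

Satisfying assignments: (0,1), (1,1)
Count: 2 out of 4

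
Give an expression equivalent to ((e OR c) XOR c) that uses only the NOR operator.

((((((e NOR c) NOR (e NOR c)) NOR c) NOR (((e NOR c) NOR (e NOR c)) NOR c)) NOR ((((e NOR c) NOR (e NOR c)) NOR c) NOR (((e NOR c) NOR (e NOR c)) NOR c))) NOR ((((((e NOR c) NOR (e NOR c)) NOR ((e NOR c) NOR (e NOR c))) NOR (c NOR c)) NOR ((((e NOR c) NOR (e NOR c)) NOR ((e NOR c) NOR (e NOR c))) NOR (c NOR c))) NOR (((((e NOR c) NOR (e NOR c)) NOR ((e NOR c) NOR (e NOR c))) NOR (c NOR c)) NOR ((((e NOR c) NOR (e NOR c)) NOR ((e NOR c) NOR (e NOR c))) NOR (c NOR c)))))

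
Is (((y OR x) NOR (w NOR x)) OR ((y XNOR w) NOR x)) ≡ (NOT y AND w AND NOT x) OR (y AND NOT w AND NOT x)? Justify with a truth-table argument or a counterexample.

Yes, they are equivalent — the two output columns agree on all 8 assignments:
y | w | x | Expression 1 | Expression 2
---------------------------------------
0 | 0 | 0 | 0 | 0
0 | 0 | 1 | 0 | 0
0 | 1 | 0 | 1 | 1
0 | 1 | 1 | 0 | 0
1 | 0 | 0 | 1 | 1
1 | 0 | 1 | 0 | 0
1 | 1 | 0 | 0 | 0
1 | 1 | 1 | 0 | 0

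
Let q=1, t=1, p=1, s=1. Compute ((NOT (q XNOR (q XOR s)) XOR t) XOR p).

Substituting: ((NOT (1 XNOR (1 XOR 1)) XOR 1) XOR 1)
= 1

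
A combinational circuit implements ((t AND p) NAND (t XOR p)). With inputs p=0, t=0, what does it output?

Substituting: ((0 AND 0) NAND (0 XOR 0))
= 1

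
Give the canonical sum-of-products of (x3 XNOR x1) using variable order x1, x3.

Σm(0, 3) = (NOT x1 AND NOT x3) OR (x1 AND x3)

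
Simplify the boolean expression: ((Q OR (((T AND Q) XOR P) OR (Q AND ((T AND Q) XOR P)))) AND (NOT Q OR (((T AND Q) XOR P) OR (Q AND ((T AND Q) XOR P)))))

By distribution ((E OR v) AND (E OR NOT v) = E) then absorption (E OR (E AND v) = E):
= ((T AND Q) XOR P)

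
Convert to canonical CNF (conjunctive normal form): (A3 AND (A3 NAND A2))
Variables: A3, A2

(A3 OR A2) AND (A3 OR NOT A2) AND (NOT A3 OR NOT A2)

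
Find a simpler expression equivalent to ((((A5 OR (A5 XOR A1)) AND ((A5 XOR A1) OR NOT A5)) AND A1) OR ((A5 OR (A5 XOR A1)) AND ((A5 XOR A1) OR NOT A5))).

By absorption (E OR (E AND v) = E) then distribution ((E OR v) AND (E OR NOT v) = E):
= (A5 XOR A1)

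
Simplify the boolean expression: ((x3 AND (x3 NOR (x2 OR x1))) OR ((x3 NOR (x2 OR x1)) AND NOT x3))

By distribution ((E AND v) OR (E AND NOT v) = E):
= (x3 NOR (x2 OR x1))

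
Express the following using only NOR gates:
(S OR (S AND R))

((S NOR ((S NOR S) NOR (R NOR R))) NOR (S NOR ((S NOR S) NOR (R NOR R))))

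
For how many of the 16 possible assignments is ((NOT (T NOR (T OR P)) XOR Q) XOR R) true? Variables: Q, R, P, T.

Satisfying assignments: (0,0,0,1), (0,0,1,0), (0,0,1,1), (0,1,0,0), (1,0,0,0), (1,1,0,1), (1,1,1,0), (1,1,1,1)
Count: 8 out of 16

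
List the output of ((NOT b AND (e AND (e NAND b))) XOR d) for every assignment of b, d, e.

b | d | e | Output
------------------
0 | 0 | 0 | 0
0 | 0 | 1 | 1
0 | 1 | 0 | 1
0 | 1 | 1 | 0
1 | 0 | 0 | 0
1 | 0 | 1 | 0
1 | 1 | 0 | 1
1 | 1 | 1 | 1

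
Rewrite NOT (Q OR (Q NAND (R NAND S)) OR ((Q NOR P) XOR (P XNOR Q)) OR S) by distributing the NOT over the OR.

NOT Q AND NOT (Q NAND (R NAND S)) AND NOT ((Q NOR P) XOR (P XNOR Q)) AND NOT S
De Morgan's: NOT(OR of terms) = AND of negations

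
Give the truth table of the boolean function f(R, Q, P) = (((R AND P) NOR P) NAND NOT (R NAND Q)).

R | Q | P | Output
------------------
0 | 0 | 0 | 1
0 | 0 | 1 | 1
0 | 1 | 0 | 1
0 | 1 | 1 | 1
1 | 0 | 0 | 1
1 | 0 | 1 | 1
1 | 1 | 0 | 0
1 | 1 | 1 | 1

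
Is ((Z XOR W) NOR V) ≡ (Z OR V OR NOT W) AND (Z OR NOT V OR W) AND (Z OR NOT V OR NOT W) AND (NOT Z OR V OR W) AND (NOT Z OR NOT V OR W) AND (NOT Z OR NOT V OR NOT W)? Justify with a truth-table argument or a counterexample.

Yes, they are equivalent — the two output columns agree on all 8 assignments:
Z | V | W | Expression 1 | Expression 2
---------------------------------------
0 | 0 | 0 | 1 | 1
0 | 0 | 1 | 0 | 0
0 | 1 | 0 | 0 | 0
0 | 1 | 1 | 0 | 0
1 | 0 | 0 | 0 | 0
1 | 0 | 1 | 1 | 1
1 | 1 | 0 | 0 | 0
1 | 1 | 1 | 0 | 0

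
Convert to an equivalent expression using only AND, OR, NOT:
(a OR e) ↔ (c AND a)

((a OR e) AND (c AND a)) OR (NOT (a OR e) AND NOT (c AND a))
(Biconditional = both true or both false)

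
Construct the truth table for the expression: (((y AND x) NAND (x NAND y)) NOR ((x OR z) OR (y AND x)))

y | z | x | Output
------------------
0 | 0 | 0 | 0
0 | 0 | 1 | 0
0 | 1 | 0 | 0
0 | 1 | 1 | 0
1 | 0 | 0 | 0
1 | 0 | 1 | 0
1 | 1 | 0 | 0
1 | 1 | 1 | 0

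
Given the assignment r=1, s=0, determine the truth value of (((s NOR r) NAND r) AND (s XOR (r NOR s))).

Substituting: (((0 NOR 1) NAND 1) AND (0 XOR (1 NOR 0)))
= 0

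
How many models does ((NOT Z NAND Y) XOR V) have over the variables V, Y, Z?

Satisfying assignments: (0,0,0), (0,0,1), (0,1,1), (1,1,0)
Count: 4 out of 8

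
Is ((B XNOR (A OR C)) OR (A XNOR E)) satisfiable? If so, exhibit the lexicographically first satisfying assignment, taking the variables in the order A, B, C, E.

A=0, B=0, C=0, E=0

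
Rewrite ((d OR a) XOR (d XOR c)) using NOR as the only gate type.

((((((d NOR a) NOR (d NOR a)) NOR ((((d NOR c) NOR (d NOR c)) NOR ((d NOR c) NOR (d NOR c))) NOR ((((d NOR d) NOR (c NOR c)) NOR ((d NOR d) NOR (c NOR c))) NOR (((d NOR d) NOR (c NOR c)) NOR ((d NOR d) NOR (c NOR c)))))) NOR (((d NOR a) NOR (d NOR a)) NOR ((((d NOR c) NOR (d NOR c)) NOR ((d NOR c) NOR (d NOR c))) NOR ((((d NOR d) NOR (c NOR c)) NOR ((d NOR d) NOR (c NOR c))) NOR (((d NOR d) NOR (c NOR c)) NOR ((d NOR d) NOR (c NOR c))))))) NOR ((((d NOR a) NOR (d NOR a)) NOR ((((d NOR c) NOR (d NOR c)) NOR ((d NOR c) NOR (d NOR c))) NOR ((((d NOR d) NOR (c NOR c)) NOR ((d NOR d) NOR (c NOR c))) NOR (((d NOR d) NOR (c NOR c)) NOR ((d NOR d) NOR (c NOR c)))))) NOR (((d NOR a) NOR (d NOR a)) NOR ((((d NOR c) NOR (d NOR c)) NOR ((d NOR c) NOR (d NOR c))) NOR ((((d NOR d) NOR (c NOR c)) NOR ((d NOR d) NOR (c NOR c))) NOR (((d NOR d) NOR (c NOR c)) NOR ((d NOR d) NOR (c NOR c)))))))) NOR ((((((d NOR a) NOR (d NOR a)) NOR ((d NOR a) NOR (d NOR a))) NOR (((((d NOR c) NOR (d NOR c)) NOR ((d NOR c) NOR (d NOR c))) NOR ((((d NOR d) NOR (c NOR c)) NOR ((d NOR d) NOR (c NOR c))) NOR (((d NOR d) NOR (c NOR c)) NOR ((d NOR d) NOR (c NOR c))))) NOR ((((d NOR c) NOR (d NOR c)) NOR ((d NOR c) NOR (d NOR c))) NOR ((((d NOR d) NOR (c NOR c)) NOR ((d NOR d) NOR (c NOR c))) NOR (((d NOR d) NOR (c NOR c)) NOR ((d NOR d) NOR (c NOR c))))))) NOR ((((d NOR a) NOR (d NOR a)) NOR ((d NOR a) NOR (d NOR a))) NOR (((((d NOR c) NOR (d NOR c)) NOR ((d NOR c) NOR (d NOR c))) NOR ((((d NOR d) NOR (c NOR c)) NOR ((d NOR d) NOR (c NOR c))) NOR (((d NOR d) NOR (c NOR c)) NOR ((d NOR d) NOR (c NOR c))))) NOR ((((d NOR c) NOR (d NOR c)) NOR ((d NOR c) NOR (d NOR c))) NOR ((((d NOR d) NOR (c NOR c)) NOR ((d NOR d) NOR (c NOR c))) NOR (((d NOR d) NOR (c NOR c)) NOR ((d NOR d) NOR (c NOR c)))))))) NOR (((((d NOR a) NOR (d NOR a)) NOR ((d NOR a) NOR (d NOR a))) NOR (((((d NOR c) NOR (d NOR c)) NOR ((d NOR c) NOR (d NOR c))) NOR ((((d NOR d) NOR (c NOR c)) NOR ((d NOR d) NOR (c NOR c))) NOR (((d NOR d) NOR (c NOR c)) NOR ((d NOR d) NOR (c NOR c))))) NOR ((((d NOR c) NOR (d NOR c)) NOR ((d NOR c) NOR (d NOR c))) NOR ((((d NOR d) NOR (c NOR c)) NOR ((d NOR d) NOR (c NOR c))) NOR (((d NOR d) NOR (c NOR c)) NOR ((d NOR d) NOR (c NOR c))))))) NOR ((((d NOR a) NOR (d NOR a)) NOR ((d NOR a) NOR (d NOR a))) NOR (((((d NOR c) NOR (d NOR c)) NOR ((d NOR c) NOR (d NOR c))) NOR ((((d NOR d) NOR (c NOR c)) NOR ((d NOR d) NOR (c NOR c))) NOR (((d NOR d) NOR (c NOR c)) NOR ((d NOR d) NOR (c NOR c))))) NOR ((((d NOR c) NOR (d NOR c)) NOR ((d NOR c) NOR (d NOR c))) NOR ((((d NOR d) NOR (c NOR c)) NOR ((d NOR d) NOR (c NOR c))) NOR (((d NOR d) NOR (c NOR c)) NOR ((d NOR d) NOR (c NOR c))))))))))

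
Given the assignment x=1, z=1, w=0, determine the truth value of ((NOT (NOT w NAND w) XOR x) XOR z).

Substituting: ((NOT (NOT 0 NAND 0) XOR 1) XOR 1)
= 0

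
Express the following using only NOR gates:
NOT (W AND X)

(((W NOR W) NOR (X NOR X)) NOR ((W NOR W) NOR (X NOR X)))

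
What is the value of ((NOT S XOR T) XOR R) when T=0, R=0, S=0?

Substituting: ((NOT 0 XOR 0) XOR 0)
= 1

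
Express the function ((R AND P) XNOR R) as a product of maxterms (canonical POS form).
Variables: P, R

ΠM(1) = (P OR NOT R)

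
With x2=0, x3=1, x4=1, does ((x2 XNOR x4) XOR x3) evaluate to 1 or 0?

Substituting: ((0 XNOR 1) XOR 1)
= 1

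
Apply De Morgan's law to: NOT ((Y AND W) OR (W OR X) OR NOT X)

NOT (Y AND W) AND NOT (W OR X) AND X
De Morgan's: NOT(OR of terms) = AND of negations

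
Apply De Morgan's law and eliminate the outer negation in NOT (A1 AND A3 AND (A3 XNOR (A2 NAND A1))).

NOT A1 OR NOT A3 OR NOT (A3 XNOR (A2 NAND A1))
De Morgan's: NOT(AND of terms) = OR of negations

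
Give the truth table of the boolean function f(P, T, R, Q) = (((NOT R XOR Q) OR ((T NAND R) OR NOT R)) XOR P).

P | T | R | Q | Output
----------------------
0 | 0 | 0 | 0 | 1
0 | 0 | 0 | 1 | 1
0 | 0 | 1 | 0 | 1
0 | 0 | 1 | 1 | 1
0 | 1 | 0 | 0 | 1
0 | 1 | 0 | 1 | 1
0 | 1 | 1 | 0 | 0
0 | 1 | 1 | 1 | 1
1 | 0 | 0 | 0 | 0
1 | 0 | 0 | 1 | 0
1 | 0 | 1 | 0 | 0
1 | 0 | 1 | 1 | 0
1 | 1 | 0 | 0 | 0
1 | 1 | 0 | 1 | 0
1 | 1 | 1 | 0 | 1
1 | 1 | 1 | 1 | 0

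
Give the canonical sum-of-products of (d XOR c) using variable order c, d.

Σm(1, 2) = (NOT c AND d) OR (c AND NOT d)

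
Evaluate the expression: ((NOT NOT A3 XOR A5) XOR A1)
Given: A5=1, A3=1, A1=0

Substituting: ((NOT NOT 1 XOR 1) XOR 0)
= 0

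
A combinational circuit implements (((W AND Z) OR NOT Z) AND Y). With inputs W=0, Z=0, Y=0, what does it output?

Substituting: (((0 AND 0) OR NOT 0) AND 0)
= 0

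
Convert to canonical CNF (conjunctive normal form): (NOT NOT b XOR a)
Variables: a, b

(a OR b) AND (NOT a OR NOT b)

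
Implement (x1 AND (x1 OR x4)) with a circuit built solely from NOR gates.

((x1 NOR x1) NOR (((x1 NOR x4) NOR (x1 NOR x4)) NOR ((x1 NOR x4) NOR (x1 NOR x4))))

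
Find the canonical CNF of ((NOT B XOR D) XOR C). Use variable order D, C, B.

(D OR C OR NOT B) AND (D OR NOT C OR B) AND (NOT D OR C OR B) AND (NOT D OR NOT C OR NOT B)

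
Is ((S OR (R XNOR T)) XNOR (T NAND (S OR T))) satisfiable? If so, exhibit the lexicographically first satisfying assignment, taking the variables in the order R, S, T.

R=0, S=0, T=0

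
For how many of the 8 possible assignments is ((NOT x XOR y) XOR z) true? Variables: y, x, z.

Satisfying assignments: (0,0,0), (0,1,1), (1,0,1), (1,1,0)
Count: 4 out of 8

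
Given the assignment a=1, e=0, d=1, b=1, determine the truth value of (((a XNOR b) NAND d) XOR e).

Substituting: (((1 XNOR 1) NAND 1) XOR 0)
= 0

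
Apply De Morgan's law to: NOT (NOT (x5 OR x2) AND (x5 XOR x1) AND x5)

(x5 OR x2) OR NOT (x5 XOR x1) OR NOT x5
De Morgan's: NOT(AND of terms) = OR of negations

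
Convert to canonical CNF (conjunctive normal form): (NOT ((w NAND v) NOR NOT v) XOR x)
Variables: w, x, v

(w OR NOT x OR v) AND (w OR NOT x OR NOT v) AND (NOT w OR x OR NOT v) AND (NOT w OR NOT x OR v)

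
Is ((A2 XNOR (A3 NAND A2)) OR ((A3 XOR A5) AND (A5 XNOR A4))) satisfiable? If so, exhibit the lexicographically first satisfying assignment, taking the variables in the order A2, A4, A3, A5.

A2=0, A4=0, A3=1, A5=0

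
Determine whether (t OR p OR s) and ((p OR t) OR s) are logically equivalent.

Yes, they are equivalent — the two output columns agree on all 8 assignments:
t | p | s | Expression 1 | Expression 2
---------------------------------------
0 | 0 | 0 | 0 | 0
0 | 0 | 1 | 1 | 1
0 | 1 | 0 | 1 | 1
0 | 1 | 1 | 1 | 1
1 | 0 | 0 | 1 | 1
1 | 0 | 1 | 1 | 1
1 | 1 | 0 | 1 | 1
1 | 1 | 1 | 1 | 1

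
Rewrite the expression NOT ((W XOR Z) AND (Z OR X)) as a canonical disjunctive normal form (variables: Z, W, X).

(NOT Z AND NOT W AND NOT X) OR (NOT Z AND NOT W AND X) OR (NOT Z AND W AND NOT X) OR (Z AND W AND NOT X) OR (Z AND W AND X)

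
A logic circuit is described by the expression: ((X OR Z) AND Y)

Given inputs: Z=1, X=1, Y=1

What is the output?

Substituting: ((1 OR 1) AND 1)
= 1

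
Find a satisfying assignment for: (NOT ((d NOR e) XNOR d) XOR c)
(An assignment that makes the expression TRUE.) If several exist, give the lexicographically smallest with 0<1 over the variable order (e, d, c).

e=0, d=0, c=0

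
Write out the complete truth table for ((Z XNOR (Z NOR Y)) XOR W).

Z | Y | W | Output
------------------
0 | 0 | 0 | 0
0 | 0 | 1 | 1
0 | 1 | 0 | 1
0 | 1 | 1 | 0
1 | 0 | 0 | 0
1 | 0 | 1 | 1
1 | 1 | 0 | 0
1 | 1 | 1 | 1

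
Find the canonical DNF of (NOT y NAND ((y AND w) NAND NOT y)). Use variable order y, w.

(y AND NOT w) OR (y AND w)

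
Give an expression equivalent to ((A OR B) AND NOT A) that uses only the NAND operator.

((((A NAND A) NAND (B NAND B)) NAND (A NAND A)) NAND (((A NAND A) NAND (B NAND B)) NAND (A NAND A)))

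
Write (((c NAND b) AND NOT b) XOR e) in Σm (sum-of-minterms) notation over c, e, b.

Σm(0, 3, 4, 7) = (NOT c AND NOT e AND NOT b) OR (NOT c AND e AND b) OR (c AND NOT e AND NOT b) OR (c AND e AND b)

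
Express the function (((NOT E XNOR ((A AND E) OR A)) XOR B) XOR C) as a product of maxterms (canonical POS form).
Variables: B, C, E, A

ΠM(0, 3, 5, 6, 9, 10, 12, 15) = (B OR C OR E OR A) AND (B OR C OR NOT E OR NOT A) AND (B OR NOT C OR E OR NOT A) AND (B OR NOT C OR NOT E OR A) AND (NOT B OR C OR E OR NOT A) AND (NOT B OR C OR NOT E OR A) AND (NOT B OR NOT C OR E OR A) AND (NOT B OR NOT C OR NOT E OR NOT A)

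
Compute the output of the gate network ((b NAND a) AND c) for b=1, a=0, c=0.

Substituting: ((1 NAND 0) AND 0)
= 0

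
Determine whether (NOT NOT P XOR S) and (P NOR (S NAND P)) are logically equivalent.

No. Counterexample: with P=0, S=1, Expression 1 = 1 but Expression 2 = 0.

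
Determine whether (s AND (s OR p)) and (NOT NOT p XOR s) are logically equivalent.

No. Counterexample: with p=1, s=0, Expression 1 = 0 but Expression 2 = 1.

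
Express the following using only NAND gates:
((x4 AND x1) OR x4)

((((x4 NAND x1) NAND (x4 NAND x1)) NAND ((x4 NAND x1) NAND (x4 NAND x1))) NAND (x4 NAND x4))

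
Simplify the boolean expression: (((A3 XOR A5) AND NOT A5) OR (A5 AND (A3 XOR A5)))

By distribution ((E AND v) OR (E AND NOT v) = E):
= (A3 XOR A5)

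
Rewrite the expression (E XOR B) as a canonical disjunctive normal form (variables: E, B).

(NOT E AND B) OR (E AND NOT B)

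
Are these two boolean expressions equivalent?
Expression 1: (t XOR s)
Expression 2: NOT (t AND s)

No. Counterexample: with t=0, s=0, Expression 1 = 0 but Expression 2 = 1.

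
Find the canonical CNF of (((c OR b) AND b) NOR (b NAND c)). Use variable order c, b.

(c OR b) AND (c OR NOT b) AND (NOT c OR b) AND (NOT c OR NOT b)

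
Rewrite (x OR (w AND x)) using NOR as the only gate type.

((x NOR ((w NOR w) NOR (x NOR x))) NOR (x NOR ((w NOR w) NOR (x NOR x))))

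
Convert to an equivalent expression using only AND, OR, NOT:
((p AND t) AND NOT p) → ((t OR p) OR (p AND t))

NOT ((p AND t) AND NOT p) OR ((t OR p) OR (p AND t))
(Implication elimination: A → B = NOT A OR B)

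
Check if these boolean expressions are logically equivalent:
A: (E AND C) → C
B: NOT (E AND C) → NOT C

No, Inverse is not equivalent to original (counterexample: E=0, C=1)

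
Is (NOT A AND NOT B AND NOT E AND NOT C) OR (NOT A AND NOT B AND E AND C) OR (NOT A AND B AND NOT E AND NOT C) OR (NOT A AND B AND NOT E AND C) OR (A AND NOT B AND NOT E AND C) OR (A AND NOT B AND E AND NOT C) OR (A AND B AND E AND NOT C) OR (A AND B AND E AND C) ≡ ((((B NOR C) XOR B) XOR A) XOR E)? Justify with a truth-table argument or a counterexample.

Yes, they are equivalent — the two output columns agree on all 16 assignments:
A | B | E | C | Expression 1 | Expression 2
-------------------------------------------
0 | 0 | 0 | 0 | 1 | 1
0 | 0 | 0 | 1 | 0 | 0
0 | 0 | 1 | 0 | 0 | 0
0 | 0 | 1 | 1 | 1 | 1
0 | 1 | 0 | 0 | 1 | 1
0 | 1 | 0 | 1 | 1 | 1
0 | 1 | 1 | 0 | 0 | 0
0 | 1 | 1 | 1 | 0 | 0
1 | 0 | 0 | 0 | 0 | 0
1 | 0 | 0 | 1 | 1 | 1
1 | 0 | 1 | 0 | 1 | 1
1 | 0 | 1 | 1 | 0 | 0
1 | 1 | 0 | 0 | 0 | 0
1 | 1 | 0 | 1 | 0 | 0
1 | 1 | 1 | 0 | 1 | 1
1 | 1 | 1 | 1 | 1 | 1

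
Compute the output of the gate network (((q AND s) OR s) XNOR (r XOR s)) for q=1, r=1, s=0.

Substituting: (((1 AND 0) OR 0) XNOR (1 XOR 0))
= 0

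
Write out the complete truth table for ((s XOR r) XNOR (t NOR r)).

r | s | t | Output
------------------
0 | 0 | 0 | 0
0 | 0 | 1 | 1
0 | 1 | 0 | 1
0 | 1 | 1 | 0
1 | 0 | 0 | 0
1 | 0 | 1 | 0
1 | 1 | 0 | 1
1 | 1 | 1 | 1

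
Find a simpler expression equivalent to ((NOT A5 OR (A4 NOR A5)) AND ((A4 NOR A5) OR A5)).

By distribution ((E OR v) AND (E OR NOT v) = E):
= (A4 NOR A5)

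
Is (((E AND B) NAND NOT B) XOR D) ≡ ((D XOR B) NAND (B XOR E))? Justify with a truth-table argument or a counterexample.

No. Counterexample: with D=0, B=1, E=0, Expression 1 = 1 but Expression 2 = 0.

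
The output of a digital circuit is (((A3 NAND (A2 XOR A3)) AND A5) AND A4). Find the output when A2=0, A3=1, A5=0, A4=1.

Substituting: (((1 NAND (0 XOR 1)) AND 0) AND 1)
= 0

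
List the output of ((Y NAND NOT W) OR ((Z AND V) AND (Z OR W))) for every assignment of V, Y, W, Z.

V | Y | W | Z | Output
----------------------
0 | 0 | 0 | 0 | 1
0 | 0 | 0 | 1 | 1
0 | 0 | 1 | 0 | 1
0 | 0 | 1 | 1 | 1
0 | 1 | 0 | 0 | 0
0 | 1 | 0 | 1 | 0
0 | 1 | 1 | 0 | 1
0 | 1 | 1 | 1 | 1
1 | 0 | 0 | 0 | 1
1 | 0 | 0 | 1 | 1
1 | 0 | 1 | 0 | 1
1 | 0 | 1 | 1 | 1
1 | 1 | 0 | 0 | 0
1 | 1 | 0 | 1 | 1
1 | 1 | 1 | 0 | 1
1 | 1 | 1 | 1 | 1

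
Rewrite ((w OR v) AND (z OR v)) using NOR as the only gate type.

((((w NOR v) NOR (w NOR v)) NOR ((w NOR v) NOR (w NOR v))) NOR (((z NOR v) NOR (z NOR v)) NOR ((z NOR v) NOR (z NOR v))))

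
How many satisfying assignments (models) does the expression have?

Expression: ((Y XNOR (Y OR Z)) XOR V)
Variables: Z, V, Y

Satisfying assignments: (0,0,0), (0,0,1), (1,0,1), (1,1,0)
Count: 4 out of 8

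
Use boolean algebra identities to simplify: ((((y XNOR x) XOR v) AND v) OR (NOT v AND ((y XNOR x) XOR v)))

By distribution ((E AND v) OR (E AND NOT v) = E):
= ((y XNOR x) XOR v)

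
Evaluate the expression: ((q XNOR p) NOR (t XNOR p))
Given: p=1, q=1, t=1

Substituting: ((1 XNOR 1) NOR (1 XNOR 1))
= 0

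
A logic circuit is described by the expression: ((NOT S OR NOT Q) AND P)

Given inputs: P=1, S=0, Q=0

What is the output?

Substituting: ((NOT 0 OR NOT 0) AND 1)
= 1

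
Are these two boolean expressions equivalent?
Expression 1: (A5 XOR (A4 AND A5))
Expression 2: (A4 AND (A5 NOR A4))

No. Counterexample: with A5=1, A4=0, Expression 1 = 1 but Expression 2 = 0.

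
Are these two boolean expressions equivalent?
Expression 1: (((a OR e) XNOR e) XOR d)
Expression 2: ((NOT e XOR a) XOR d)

No. Counterexample: with a=0, d=0, e=1, Expression 1 = 1 but Expression 2 = 0.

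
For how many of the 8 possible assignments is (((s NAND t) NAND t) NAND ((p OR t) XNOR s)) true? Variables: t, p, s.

Satisfying assignments: (0,0,1), (0,1,0), (1,0,0), (1,1,0)
Count: 4 out of 8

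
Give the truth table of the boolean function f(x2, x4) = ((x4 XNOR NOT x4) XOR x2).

x2 | x4 | Output
----------------
0 | 0 | 0
0 | 1 | 0
1 | 0 | 1
1 | 1 | 1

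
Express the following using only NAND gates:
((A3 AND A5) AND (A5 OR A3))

((((A3 NAND A5) NAND (A3 NAND A5)) NAND ((A5 NAND A5) NAND (A3 NAND A3))) NAND (((A3 NAND A5) NAND (A3 NAND A5)) NAND ((A5 NAND A5) NAND (A3 NAND A3))))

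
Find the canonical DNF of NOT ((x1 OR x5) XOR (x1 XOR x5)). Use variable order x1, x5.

(NOT x1 AND NOT x5) OR (NOT x1 AND x5) OR (x1 AND NOT x5)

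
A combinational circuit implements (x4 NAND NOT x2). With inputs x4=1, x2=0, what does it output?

Substituting: (1 NAND NOT 0)
= 0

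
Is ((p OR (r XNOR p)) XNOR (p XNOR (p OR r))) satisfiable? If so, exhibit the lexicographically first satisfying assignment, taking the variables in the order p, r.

p=0, r=0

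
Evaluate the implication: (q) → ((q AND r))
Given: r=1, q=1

Antecedent (q) = 1; consequent ((q AND r)) = 1.
1 → 1 = 1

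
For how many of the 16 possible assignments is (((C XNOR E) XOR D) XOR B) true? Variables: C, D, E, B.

Satisfying assignments: (0,0,0,0), (0,0,1,1), (0,1,0,1), (0,1,1,0), (1,0,0,1), (1,0,1,0), (1,1,0,0), (1,1,1,1)
Count: 8 out of 16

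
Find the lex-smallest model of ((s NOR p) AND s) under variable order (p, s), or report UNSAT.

UNSATISFIABLE - no assignment makes this expression true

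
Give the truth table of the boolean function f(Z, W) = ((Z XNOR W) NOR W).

Z | W | Output
--------------
0 | 0 | 0
0 | 1 | 0
1 | 0 | 1
1 | 1 | 0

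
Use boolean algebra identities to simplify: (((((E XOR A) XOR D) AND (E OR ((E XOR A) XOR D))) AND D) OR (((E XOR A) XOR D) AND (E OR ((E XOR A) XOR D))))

By absorption (E OR (E AND v) = E) then absorption (E AND (E OR v) = E):
= ((E XOR A) XOR D)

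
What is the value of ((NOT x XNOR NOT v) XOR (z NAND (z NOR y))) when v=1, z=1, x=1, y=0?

Substituting: ((NOT 1 XNOR NOT 1) XOR (1 NAND (1 NOR 0)))
= 0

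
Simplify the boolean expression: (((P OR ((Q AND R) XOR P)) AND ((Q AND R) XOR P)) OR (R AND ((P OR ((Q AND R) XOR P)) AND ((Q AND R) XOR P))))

By absorption (E OR (E AND v) = E) then absorption (E AND (E OR v) = E):
= ((Q AND R) XOR P)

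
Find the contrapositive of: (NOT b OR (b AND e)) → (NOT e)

Contrapositive: e → NOT (NOT b OR (b AND e))
Note: A statement and its contrapositive are logically equivalent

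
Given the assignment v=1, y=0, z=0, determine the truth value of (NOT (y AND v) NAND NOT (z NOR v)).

Substituting: (NOT (0 AND 1) NAND NOT (0 NOR 1))
= 0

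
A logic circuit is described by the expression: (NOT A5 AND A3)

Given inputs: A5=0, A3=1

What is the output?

Substituting: (NOT 0 AND 1)
= 1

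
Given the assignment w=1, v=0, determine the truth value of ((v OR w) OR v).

Substituting: ((0 OR 1) OR 0)
= 1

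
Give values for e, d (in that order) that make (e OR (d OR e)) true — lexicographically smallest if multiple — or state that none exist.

e=0, d=1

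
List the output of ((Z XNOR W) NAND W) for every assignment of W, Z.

W | Z | Output
--------------
0 | 0 | 1
0 | 1 | 1
1 | 0 | 1
1 | 1 | 0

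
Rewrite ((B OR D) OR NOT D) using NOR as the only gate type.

((((B NOR D) NOR (B NOR D)) NOR (D NOR D)) NOR (((B NOR D) NOR (B NOR D)) NOR (D NOR D)))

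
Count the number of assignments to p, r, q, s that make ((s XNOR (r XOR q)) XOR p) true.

Satisfying assignments: (0,0,0,0), (0,0,1,1), (0,1,0,1), (0,1,1,0), (1,0,0,1), (1,0,1,0), (1,1,0,0), (1,1,1,1)
Count: 8 out of 16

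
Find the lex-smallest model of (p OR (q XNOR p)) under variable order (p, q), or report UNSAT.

p=0, q=0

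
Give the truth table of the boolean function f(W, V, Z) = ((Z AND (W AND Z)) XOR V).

W | V | Z | Output
------------------
0 | 0 | 0 | 0
0 | 0 | 1 | 0
0 | 1 | 0 | 1
0 | 1 | 1 | 1
1 | 0 | 0 | 0
1 | 0 | 1 | 1
1 | 1 | 0 | 1
1 | 1 | 1 | 0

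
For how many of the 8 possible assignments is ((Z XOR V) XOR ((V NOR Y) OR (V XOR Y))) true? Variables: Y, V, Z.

Satisfying assignments: (0,0,0), (0,1,1), (1,0,0), (1,1,0)
Count: 4 out of 8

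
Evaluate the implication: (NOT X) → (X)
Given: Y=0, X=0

Antecedent (NOT X) = 1; consequent (X) = 0.
1 → 0 = 0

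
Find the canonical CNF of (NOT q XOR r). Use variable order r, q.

(r OR NOT q) AND (NOT r OR q)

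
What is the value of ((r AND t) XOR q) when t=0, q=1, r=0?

Substituting: ((0 AND 0) XOR 1)
= 1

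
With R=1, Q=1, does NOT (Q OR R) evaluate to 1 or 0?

Substituting: NOT (1 OR 1)
= 0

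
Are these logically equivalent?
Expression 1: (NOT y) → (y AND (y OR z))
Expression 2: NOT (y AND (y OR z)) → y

Yes, Contrapositive is always equivalent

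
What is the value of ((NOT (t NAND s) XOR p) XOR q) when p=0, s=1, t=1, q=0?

Substituting: ((NOT (1 NAND 1) XOR 0) XOR 0)
= 1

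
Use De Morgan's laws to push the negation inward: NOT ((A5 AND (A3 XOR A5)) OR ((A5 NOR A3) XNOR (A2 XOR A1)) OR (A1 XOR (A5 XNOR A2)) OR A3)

NOT (A5 AND (A3 XOR A5)) AND NOT ((A5 NOR A3) XNOR (A2 XOR A1)) AND NOT (A1 XOR (A5 XNOR A2)) AND NOT A3
De Morgan's: NOT(OR of terms) = AND of negations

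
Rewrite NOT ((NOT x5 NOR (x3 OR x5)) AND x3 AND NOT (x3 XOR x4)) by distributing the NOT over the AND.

NOT (NOT x5 NOR (x3 OR x5)) OR NOT x3 OR (x3 XOR x4)
De Morgan's: NOT(AND of terms) = OR of negations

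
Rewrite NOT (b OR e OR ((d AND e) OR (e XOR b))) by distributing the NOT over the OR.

NOT b AND NOT e AND NOT ((d AND e) OR (e XOR b))
De Morgan's: NOT(OR of terms) = AND of negations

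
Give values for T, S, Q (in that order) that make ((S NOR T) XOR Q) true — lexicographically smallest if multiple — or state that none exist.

T=0, S=0, Q=0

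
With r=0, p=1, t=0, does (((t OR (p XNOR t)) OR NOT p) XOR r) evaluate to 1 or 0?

Substituting: (((0 OR (1 XNOR 0)) OR NOT 1) XOR 0)
= 0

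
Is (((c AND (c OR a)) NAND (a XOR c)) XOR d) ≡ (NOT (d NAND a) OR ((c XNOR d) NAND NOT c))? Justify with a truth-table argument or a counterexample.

No. Counterexample: with c=0, d=0, a=0, Expression 1 = 1 but Expression 2 = 0.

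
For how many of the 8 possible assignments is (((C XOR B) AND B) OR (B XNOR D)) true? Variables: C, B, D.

Satisfying assignments: (0,0,0), (0,1,0), (0,1,1), (1,0,0), (1,1,1)
Count: 5 out of 8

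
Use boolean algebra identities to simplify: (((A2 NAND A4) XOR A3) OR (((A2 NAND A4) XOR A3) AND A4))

By absorption (E OR (E AND v) = E):
= ((A2 NAND A4) XOR A3)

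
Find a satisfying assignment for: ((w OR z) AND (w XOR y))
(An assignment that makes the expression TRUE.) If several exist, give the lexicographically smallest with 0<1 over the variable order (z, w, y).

z=0, w=1, y=0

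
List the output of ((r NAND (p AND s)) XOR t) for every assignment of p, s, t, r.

p | s | t | r | Output
----------------------
0 | 0 | 0 | 0 | 1
0 | 0 | 0 | 1 | 1
0 | 0 | 1 | 0 | 0
0 | 0 | 1 | 1 | 0
0 | 1 | 0 | 0 | 1
0 | 1 | 0 | 1 | 1
0 | 1 | 1 | 0 | 0
0 | 1 | 1 | 1 | 0
1 | 0 | 0 | 0 | 1
1 | 0 | 0 | 1 | 1
1 | 0 | 1 | 0 | 0
1 | 0 | 1 | 1 | 0
1 | 1 | 0 | 0 | 1
1 | 1 | 0 | 1 | 0
1 | 1 | 1 | 0 | 0
1 | 1 | 1 | 1 | 1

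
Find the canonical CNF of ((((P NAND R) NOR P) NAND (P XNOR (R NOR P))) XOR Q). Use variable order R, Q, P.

(R OR NOT Q OR P) AND (R OR NOT Q OR NOT P) AND (NOT R OR NOT Q OR P) AND (NOT R OR NOT Q OR NOT P)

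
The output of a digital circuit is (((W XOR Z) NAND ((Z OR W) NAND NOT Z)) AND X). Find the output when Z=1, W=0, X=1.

Substituting: (((0 XOR 1) NAND ((1 OR 0) NAND NOT 1)) AND 1)
= 0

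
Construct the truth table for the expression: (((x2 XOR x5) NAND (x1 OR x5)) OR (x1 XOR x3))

x5 | x3 | x1 | x2 | Output
--------------------------
0 | 0 | 0 | 0 | 1
0 | 0 | 0 | 1 | 1
0 | 0 | 1 | 0 | 1
0 | 0 | 1 | 1 | 1
0 | 1 | 0 | 0 | 1
0 | 1 | 0 | 1 | 1
0 | 1 | 1 | 0 | 1
0 | 1 | 1 | 1 | 0
1 | 0 | 0 | 0 | 0
1 | 0 | 0 | 1 | 1
1 | 0 | 1 | 0 | 1
1 | 0 | 1 | 1 | 1
1 | 1 | 0 | 0 | 1
1 | 1 | 0 | 1 | 1
1 | 1 | 1 | 0 | 0
1 | 1 | 1 | 1 | 1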